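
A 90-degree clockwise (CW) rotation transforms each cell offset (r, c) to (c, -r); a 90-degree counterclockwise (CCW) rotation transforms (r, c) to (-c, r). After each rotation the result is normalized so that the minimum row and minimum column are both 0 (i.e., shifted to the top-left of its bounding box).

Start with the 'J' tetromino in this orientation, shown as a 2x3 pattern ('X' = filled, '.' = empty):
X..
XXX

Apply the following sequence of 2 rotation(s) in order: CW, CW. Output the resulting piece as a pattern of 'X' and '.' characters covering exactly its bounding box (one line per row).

Start:
X..
XXX
After rotation 1 (CW):
XX
X.
X.
After rotation 2 (CW):
XXX
..X

Answer: XXX
..X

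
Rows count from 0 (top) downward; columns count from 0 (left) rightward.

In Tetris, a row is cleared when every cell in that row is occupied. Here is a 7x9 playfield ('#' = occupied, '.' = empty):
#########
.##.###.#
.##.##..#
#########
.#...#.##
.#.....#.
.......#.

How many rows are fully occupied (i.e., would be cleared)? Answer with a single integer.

Answer: 2

Derivation:
Check each row:
  row 0: 0 empty cells -> FULL (clear)
  row 1: 3 empty cells -> not full
  row 2: 4 empty cells -> not full
  row 3: 0 empty cells -> FULL (clear)
  row 4: 5 empty cells -> not full
  row 5: 7 empty cells -> not full
  row 6: 8 empty cells -> not full
Total rows cleared: 2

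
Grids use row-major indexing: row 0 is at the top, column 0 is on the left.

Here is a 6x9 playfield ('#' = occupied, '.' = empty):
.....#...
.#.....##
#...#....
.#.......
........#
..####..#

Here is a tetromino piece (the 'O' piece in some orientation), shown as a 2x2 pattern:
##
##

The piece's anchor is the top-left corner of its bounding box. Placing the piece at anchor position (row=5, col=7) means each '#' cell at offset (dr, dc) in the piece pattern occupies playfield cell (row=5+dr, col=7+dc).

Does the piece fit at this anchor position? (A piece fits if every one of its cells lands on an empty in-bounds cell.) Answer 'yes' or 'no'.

Answer: no

Derivation:
Check each piece cell at anchor (5, 7):
  offset (0,0) -> (5,7): empty -> OK
  offset (0,1) -> (5,8): occupied ('#') -> FAIL
  offset (1,0) -> (6,7): out of bounds -> FAIL
  offset (1,1) -> (6,8): out of bounds -> FAIL
All cells valid: no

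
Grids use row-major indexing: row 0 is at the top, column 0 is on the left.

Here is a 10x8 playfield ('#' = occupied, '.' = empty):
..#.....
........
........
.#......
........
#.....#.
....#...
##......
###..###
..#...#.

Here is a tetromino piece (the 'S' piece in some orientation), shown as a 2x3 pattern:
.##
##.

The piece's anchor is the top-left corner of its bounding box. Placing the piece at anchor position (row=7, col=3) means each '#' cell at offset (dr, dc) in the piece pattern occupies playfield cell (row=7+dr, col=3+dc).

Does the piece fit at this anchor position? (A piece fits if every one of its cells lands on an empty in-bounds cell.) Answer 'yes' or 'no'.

Check each piece cell at anchor (7, 3):
  offset (0,1) -> (7,4): empty -> OK
  offset (0,2) -> (7,5): empty -> OK
  offset (1,0) -> (8,3): empty -> OK
  offset (1,1) -> (8,4): empty -> OK
All cells valid: yes

Answer: yes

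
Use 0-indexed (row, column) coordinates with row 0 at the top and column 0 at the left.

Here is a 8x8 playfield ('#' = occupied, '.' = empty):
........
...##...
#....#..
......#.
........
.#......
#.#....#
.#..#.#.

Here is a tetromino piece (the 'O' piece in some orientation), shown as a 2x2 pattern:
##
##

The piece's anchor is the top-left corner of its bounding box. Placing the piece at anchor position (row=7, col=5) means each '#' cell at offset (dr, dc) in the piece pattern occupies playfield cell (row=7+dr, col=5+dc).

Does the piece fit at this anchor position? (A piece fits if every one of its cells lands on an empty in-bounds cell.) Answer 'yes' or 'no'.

Check each piece cell at anchor (7, 5):
  offset (0,0) -> (7,5): empty -> OK
  offset (0,1) -> (7,6): occupied ('#') -> FAIL
  offset (1,0) -> (8,5): out of bounds -> FAIL
  offset (1,1) -> (8,6): out of bounds -> FAIL
All cells valid: no

Answer: no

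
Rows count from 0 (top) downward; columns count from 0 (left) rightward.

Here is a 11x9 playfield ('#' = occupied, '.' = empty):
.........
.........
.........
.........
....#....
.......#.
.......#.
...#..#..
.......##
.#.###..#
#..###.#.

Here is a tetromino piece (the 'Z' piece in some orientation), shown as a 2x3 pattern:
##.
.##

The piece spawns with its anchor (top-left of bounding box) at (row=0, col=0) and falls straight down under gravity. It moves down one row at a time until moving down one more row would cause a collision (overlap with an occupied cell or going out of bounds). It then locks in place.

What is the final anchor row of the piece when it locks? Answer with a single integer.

Answer: 7

Derivation:
Spawn at (row=0, col=0). Try each row:
  row 0: fits
  row 1: fits
  row 2: fits
  row 3: fits
  row 4: fits
  row 5: fits
  row 6: fits
  row 7: fits
  row 8: blocked -> lock at row 7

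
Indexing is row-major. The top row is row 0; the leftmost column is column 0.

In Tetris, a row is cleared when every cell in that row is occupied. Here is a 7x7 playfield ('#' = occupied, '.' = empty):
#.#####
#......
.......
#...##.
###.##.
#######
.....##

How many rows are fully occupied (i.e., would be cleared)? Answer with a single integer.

Check each row:
  row 0: 1 empty cell -> not full
  row 1: 6 empty cells -> not full
  row 2: 7 empty cells -> not full
  row 3: 4 empty cells -> not full
  row 4: 2 empty cells -> not full
  row 5: 0 empty cells -> FULL (clear)
  row 6: 5 empty cells -> not full
Total rows cleared: 1

Answer: 1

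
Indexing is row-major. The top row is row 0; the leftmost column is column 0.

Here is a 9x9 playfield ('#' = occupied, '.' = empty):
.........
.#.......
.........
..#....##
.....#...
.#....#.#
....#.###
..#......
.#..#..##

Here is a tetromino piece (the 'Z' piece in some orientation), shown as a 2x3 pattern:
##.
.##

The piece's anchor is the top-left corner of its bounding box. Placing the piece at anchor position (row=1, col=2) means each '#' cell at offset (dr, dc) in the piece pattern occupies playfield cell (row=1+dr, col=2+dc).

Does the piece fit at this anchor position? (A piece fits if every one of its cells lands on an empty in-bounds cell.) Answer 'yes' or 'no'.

Answer: yes

Derivation:
Check each piece cell at anchor (1, 2):
  offset (0,0) -> (1,2): empty -> OK
  offset (0,1) -> (1,3): empty -> OK
  offset (1,1) -> (2,3): empty -> OK
  offset (1,2) -> (2,4): empty -> OK
All cells valid: yes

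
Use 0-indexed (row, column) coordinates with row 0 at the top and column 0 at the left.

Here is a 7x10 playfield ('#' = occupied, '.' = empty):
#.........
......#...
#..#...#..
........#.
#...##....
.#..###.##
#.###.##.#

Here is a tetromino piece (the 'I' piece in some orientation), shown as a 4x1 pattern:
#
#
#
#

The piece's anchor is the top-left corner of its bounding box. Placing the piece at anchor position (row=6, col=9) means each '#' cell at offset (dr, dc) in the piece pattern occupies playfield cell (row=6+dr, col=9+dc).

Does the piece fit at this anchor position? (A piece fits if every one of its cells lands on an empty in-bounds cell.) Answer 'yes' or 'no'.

Check each piece cell at anchor (6, 9):
  offset (0,0) -> (6,9): occupied ('#') -> FAIL
  offset (1,0) -> (7,9): out of bounds -> FAIL
  offset (2,0) -> (8,9): out of bounds -> FAIL
  offset (3,0) -> (9,9): out of bounds -> FAIL
All cells valid: no

Answer: no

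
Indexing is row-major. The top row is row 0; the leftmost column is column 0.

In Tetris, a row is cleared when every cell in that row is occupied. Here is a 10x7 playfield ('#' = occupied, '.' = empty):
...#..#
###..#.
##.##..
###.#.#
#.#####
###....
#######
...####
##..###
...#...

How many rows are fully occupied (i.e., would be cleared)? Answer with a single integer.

Check each row:
  row 0: 5 empty cells -> not full
  row 1: 3 empty cells -> not full
  row 2: 3 empty cells -> not full
  row 3: 2 empty cells -> not full
  row 4: 1 empty cell -> not full
  row 5: 4 empty cells -> not full
  row 6: 0 empty cells -> FULL (clear)
  row 7: 3 empty cells -> not full
  row 8: 2 empty cells -> not full
  row 9: 6 empty cells -> not full
Total rows cleared: 1

Answer: 1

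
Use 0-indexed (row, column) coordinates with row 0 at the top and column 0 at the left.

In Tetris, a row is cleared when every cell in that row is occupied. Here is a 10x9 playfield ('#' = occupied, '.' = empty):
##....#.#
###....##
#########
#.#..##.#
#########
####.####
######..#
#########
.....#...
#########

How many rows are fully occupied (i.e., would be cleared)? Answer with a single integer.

Answer: 4

Derivation:
Check each row:
  row 0: 5 empty cells -> not full
  row 1: 4 empty cells -> not full
  row 2: 0 empty cells -> FULL (clear)
  row 3: 4 empty cells -> not full
  row 4: 0 empty cells -> FULL (clear)
  row 5: 1 empty cell -> not full
  row 6: 2 empty cells -> not full
  row 7: 0 empty cells -> FULL (clear)
  row 8: 8 empty cells -> not full
  row 9: 0 empty cells -> FULL (clear)
Total rows cleared: 4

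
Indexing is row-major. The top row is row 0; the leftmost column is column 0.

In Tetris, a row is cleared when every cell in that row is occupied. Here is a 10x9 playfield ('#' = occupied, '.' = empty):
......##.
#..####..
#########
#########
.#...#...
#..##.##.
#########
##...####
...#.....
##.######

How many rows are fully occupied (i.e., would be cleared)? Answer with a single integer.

Check each row:
  row 0: 7 empty cells -> not full
  row 1: 4 empty cells -> not full
  row 2: 0 empty cells -> FULL (clear)
  row 3: 0 empty cells -> FULL (clear)
  row 4: 7 empty cells -> not full
  row 5: 4 empty cells -> not full
  row 6: 0 empty cells -> FULL (clear)
  row 7: 3 empty cells -> not full
  row 8: 8 empty cells -> not full
  row 9: 1 empty cell -> not full
Total rows cleared: 3

Answer: 3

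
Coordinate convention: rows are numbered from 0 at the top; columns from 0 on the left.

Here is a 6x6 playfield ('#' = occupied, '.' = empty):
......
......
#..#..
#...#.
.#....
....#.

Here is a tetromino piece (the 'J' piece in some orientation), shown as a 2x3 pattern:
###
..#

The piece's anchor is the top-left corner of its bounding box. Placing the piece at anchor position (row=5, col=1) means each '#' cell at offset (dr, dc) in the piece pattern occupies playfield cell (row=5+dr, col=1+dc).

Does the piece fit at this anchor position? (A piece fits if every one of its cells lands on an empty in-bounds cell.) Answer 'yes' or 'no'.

Answer: no

Derivation:
Check each piece cell at anchor (5, 1):
  offset (0,0) -> (5,1): empty -> OK
  offset (0,1) -> (5,2): empty -> OK
  offset (0,2) -> (5,3): empty -> OK
  offset (1,2) -> (6,3): out of bounds -> FAIL
All cells valid: no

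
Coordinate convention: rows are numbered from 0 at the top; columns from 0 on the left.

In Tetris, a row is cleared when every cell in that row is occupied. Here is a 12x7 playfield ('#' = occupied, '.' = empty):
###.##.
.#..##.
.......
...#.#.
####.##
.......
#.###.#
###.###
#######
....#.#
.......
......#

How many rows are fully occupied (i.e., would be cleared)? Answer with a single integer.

Answer: 1

Derivation:
Check each row:
  row 0: 2 empty cells -> not full
  row 1: 4 empty cells -> not full
  row 2: 7 empty cells -> not full
  row 3: 5 empty cells -> not full
  row 4: 1 empty cell -> not full
  row 5: 7 empty cells -> not full
  row 6: 2 empty cells -> not full
  row 7: 1 empty cell -> not full
  row 8: 0 empty cells -> FULL (clear)
  row 9: 5 empty cells -> not full
  row 10: 7 empty cells -> not full
  row 11: 6 empty cells -> not full
Total rows cleared: 1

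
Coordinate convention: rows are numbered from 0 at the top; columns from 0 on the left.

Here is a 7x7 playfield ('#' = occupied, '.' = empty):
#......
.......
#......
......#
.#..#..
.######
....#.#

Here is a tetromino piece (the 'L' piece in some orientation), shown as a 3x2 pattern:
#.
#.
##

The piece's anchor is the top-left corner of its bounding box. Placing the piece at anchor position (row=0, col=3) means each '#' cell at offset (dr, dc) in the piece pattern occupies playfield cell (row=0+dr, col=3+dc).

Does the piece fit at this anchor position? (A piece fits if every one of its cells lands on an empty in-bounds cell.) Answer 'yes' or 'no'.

Answer: yes

Derivation:
Check each piece cell at anchor (0, 3):
  offset (0,0) -> (0,3): empty -> OK
  offset (1,0) -> (1,3): empty -> OK
  offset (2,0) -> (2,3): empty -> OK
  offset (2,1) -> (2,4): empty -> OK
All cells valid: yes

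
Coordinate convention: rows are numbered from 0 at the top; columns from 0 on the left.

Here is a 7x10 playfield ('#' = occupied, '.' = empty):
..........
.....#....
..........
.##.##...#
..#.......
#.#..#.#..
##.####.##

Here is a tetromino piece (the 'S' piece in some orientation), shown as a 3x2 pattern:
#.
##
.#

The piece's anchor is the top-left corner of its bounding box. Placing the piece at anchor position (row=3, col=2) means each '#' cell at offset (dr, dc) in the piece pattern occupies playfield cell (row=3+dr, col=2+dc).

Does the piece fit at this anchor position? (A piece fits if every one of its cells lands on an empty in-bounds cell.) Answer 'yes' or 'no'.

Answer: no

Derivation:
Check each piece cell at anchor (3, 2):
  offset (0,0) -> (3,2): occupied ('#') -> FAIL
  offset (1,0) -> (4,2): occupied ('#') -> FAIL
  offset (1,1) -> (4,3): empty -> OK
  offset (2,1) -> (5,3): empty -> OK
All cells valid: no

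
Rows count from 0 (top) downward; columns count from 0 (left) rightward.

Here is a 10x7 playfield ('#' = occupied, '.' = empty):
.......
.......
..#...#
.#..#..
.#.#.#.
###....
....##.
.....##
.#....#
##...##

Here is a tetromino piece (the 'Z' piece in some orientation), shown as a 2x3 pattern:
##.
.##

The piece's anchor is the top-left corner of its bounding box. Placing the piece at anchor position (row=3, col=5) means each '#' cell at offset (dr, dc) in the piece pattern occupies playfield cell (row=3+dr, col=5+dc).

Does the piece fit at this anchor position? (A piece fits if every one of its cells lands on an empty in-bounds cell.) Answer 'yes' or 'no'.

Answer: no

Derivation:
Check each piece cell at anchor (3, 5):
  offset (0,0) -> (3,5): empty -> OK
  offset (0,1) -> (3,6): empty -> OK
  offset (1,1) -> (4,6): empty -> OK
  offset (1,2) -> (4,7): out of bounds -> FAIL
All cells valid: no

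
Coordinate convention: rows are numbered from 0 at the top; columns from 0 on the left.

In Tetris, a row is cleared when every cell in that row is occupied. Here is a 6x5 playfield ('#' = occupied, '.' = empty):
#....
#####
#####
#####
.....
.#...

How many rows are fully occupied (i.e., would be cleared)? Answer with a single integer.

Answer: 3

Derivation:
Check each row:
  row 0: 4 empty cells -> not full
  row 1: 0 empty cells -> FULL (clear)
  row 2: 0 empty cells -> FULL (clear)
  row 3: 0 empty cells -> FULL (clear)
  row 4: 5 empty cells -> not full
  row 5: 4 empty cells -> not full
Total rows cleared: 3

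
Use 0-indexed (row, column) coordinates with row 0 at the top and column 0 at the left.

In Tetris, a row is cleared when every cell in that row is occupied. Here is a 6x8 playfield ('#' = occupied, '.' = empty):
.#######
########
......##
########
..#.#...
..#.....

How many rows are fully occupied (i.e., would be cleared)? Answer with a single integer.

Check each row:
  row 0: 1 empty cell -> not full
  row 1: 0 empty cells -> FULL (clear)
  row 2: 6 empty cells -> not full
  row 3: 0 empty cells -> FULL (clear)
  row 4: 6 empty cells -> not full
  row 5: 7 empty cells -> not full
Total rows cleared: 2

Answer: 2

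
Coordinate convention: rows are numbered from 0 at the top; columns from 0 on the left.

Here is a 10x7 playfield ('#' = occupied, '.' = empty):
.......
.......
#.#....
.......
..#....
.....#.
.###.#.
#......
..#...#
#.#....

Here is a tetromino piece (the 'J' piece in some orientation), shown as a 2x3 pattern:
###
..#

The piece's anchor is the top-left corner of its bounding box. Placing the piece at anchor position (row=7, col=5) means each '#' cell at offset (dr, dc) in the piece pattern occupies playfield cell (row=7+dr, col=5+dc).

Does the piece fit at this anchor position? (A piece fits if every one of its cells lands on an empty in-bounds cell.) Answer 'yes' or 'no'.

Check each piece cell at anchor (7, 5):
  offset (0,0) -> (7,5): empty -> OK
  offset (0,1) -> (7,6): empty -> OK
  offset (0,2) -> (7,7): out of bounds -> FAIL
  offset (1,2) -> (8,7): out of bounds -> FAIL
All cells valid: no

Answer: no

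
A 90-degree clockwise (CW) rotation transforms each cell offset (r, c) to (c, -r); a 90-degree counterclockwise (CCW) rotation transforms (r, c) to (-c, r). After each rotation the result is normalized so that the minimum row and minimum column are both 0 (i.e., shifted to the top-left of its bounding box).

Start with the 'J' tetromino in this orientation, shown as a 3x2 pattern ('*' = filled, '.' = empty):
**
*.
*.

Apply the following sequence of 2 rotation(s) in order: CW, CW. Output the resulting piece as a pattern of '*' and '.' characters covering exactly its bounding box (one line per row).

Answer: .*
.*
**

Derivation:
Start:
**
*.
*.
After rotation 1 (CW):
***
..*
After rotation 2 (CW):
.*
.*
**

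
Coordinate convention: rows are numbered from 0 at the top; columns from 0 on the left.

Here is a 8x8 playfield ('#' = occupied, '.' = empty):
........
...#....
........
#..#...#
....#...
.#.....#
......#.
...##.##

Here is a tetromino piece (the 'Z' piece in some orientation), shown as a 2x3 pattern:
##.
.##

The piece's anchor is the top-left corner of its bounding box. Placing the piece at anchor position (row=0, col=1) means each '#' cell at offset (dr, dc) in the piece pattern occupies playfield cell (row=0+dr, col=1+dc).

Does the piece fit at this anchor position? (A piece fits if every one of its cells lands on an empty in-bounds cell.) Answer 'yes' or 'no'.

Check each piece cell at anchor (0, 1):
  offset (0,0) -> (0,1): empty -> OK
  offset (0,1) -> (0,2): empty -> OK
  offset (1,1) -> (1,2): empty -> OK
  offset (1,2) -> (1,3): occupied ('#') -> FAIL
All cells valid: no

Answer: no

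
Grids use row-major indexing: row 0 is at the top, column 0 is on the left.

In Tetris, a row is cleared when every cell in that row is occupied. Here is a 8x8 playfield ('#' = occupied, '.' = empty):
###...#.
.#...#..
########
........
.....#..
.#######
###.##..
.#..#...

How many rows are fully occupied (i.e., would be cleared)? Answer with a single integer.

Check each row:
  row 0: 4 empty cells -> not full
  row 1: 6 empty cells -> not full
  row 2: 0 empty cells -> FULL (clear)
  row 3: 8 empty cells -> not full
  row 4: 7 empty cells -> not full
  row 5: 1 empty cell -> not full
  row 6: 3 empty cells -> not full
  row 7: 6 empty cells -> not full
Total rows cleared: 1

Answer: 1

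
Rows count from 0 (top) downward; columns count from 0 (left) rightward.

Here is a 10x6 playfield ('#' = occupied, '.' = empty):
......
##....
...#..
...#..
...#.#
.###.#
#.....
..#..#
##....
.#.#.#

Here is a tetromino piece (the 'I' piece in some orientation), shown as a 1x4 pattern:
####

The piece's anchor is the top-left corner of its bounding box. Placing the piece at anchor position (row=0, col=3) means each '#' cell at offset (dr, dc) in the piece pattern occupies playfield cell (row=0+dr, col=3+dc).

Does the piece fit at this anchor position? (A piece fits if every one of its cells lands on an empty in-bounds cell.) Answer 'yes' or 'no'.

Answer: no

Derivation:
Check each piece cell at anchor (0, 3):
  offset (0,0) -> (0,3): empty -> OK
  offset (0,1) -> (0,4): empty -> OK
  offset (0,2) -> (0,5): empty -> OK
  offset (0,3) -> (0,6): out of bounds -> FAIL
All cells valid: no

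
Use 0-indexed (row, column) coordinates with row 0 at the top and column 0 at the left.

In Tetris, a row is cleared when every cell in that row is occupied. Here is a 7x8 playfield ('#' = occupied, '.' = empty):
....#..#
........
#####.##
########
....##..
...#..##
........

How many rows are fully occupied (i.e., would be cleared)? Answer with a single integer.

Answer: 1

Derivation:
Check each row:
  row 0: 6 empty cells -> not full
  row 1: 8 empty cells -> not full
  row 2: 1 empty cell -> not full
  row 3: 0 empty cells -> FULL (clear)
  row 4: 6 empty cells -> not full
  row 5: 5 empty cells -> not full
  row 6: 8 empty cells -> not full
Total rows cleared: 1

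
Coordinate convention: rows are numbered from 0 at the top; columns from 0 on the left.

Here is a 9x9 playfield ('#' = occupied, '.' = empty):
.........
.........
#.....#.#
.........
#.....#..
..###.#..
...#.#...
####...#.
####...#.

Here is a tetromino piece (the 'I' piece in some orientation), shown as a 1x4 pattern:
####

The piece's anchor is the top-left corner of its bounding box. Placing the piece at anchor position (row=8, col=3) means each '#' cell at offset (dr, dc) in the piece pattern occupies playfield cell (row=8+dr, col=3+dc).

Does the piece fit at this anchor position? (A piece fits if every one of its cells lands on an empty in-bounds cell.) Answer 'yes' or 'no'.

Answer: no

Derivation:
Check each piece cell at anchor (8, 3):
  offset (0,0) -> (8,3): occupied ('#') -> FAIL
  offset (0,1) -> (8,4): empty -> OK
  offset (0,2) -> (8,5): empty -> OK
  offset (0,3) -> (8,6): empty -> OK
All cells valid: no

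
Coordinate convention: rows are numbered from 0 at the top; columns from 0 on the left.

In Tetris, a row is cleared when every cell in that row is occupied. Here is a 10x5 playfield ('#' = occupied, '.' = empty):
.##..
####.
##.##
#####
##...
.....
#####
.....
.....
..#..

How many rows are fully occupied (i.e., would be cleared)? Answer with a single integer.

Answer: 2

Derivation:
Check each row:
  row 0: 3 empty cells -> not full
  row 1: 1 empty cell -> not full
  row 2: 1 empty cell -> not full
  row 3: 0 empty cells -> FULL (clear)
  row 4: 3 empty cells -> not full
  row 5: 5 empty cells -> not full
  row 6: 0 empty cells -> FULL (clear)
  row 7: 5 empty cells -> not full
  row 8: 5 empty cells -> not full
  row 9: 4 empty cells -> not full
Total rows cleared: 2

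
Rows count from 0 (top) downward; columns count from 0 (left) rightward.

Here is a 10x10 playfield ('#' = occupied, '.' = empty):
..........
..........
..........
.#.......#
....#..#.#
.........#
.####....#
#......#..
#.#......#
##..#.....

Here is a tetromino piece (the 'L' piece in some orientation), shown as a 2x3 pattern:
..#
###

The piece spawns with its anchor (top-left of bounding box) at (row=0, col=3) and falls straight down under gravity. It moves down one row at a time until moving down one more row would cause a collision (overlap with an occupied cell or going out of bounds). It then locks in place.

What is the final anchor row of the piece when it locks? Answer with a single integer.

Answer: 2

Derivation:
Spawn at (row=0, col=3). Try each row:
  row 0: fits
  row 1: fits
  row 2: fits
  row 3: blocked -> lock at row 2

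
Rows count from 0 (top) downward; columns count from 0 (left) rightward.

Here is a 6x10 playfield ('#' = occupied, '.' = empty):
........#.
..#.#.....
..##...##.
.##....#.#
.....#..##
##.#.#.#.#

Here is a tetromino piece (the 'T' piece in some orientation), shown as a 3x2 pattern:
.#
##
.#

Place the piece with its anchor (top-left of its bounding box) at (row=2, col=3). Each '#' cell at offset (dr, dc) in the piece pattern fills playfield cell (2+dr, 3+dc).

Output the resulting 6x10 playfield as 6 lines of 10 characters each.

Fill (2+0,3+1) = (2,4)
Fill (2+1,3+0) = (3,3)
Fill (2+1,3+1) = (3,4)
Fill (2+2,3+1) = (4,4)

Answer: ........#.
..#.#.....
..###..##.
.####..#.#
....##..##
##.#.#.#.#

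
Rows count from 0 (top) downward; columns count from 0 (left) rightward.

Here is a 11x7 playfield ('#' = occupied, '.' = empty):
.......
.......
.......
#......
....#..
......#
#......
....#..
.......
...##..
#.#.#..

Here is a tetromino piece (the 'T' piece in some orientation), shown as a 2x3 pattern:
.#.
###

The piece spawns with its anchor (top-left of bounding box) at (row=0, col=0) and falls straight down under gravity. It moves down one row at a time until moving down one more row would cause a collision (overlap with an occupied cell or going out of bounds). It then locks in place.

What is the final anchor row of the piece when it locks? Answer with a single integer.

Spawn at (row=0, col=0). Try each row:
  row 0: fits
  row 1: fits
  row 2: blocked -> lock at row 1

Answer: 1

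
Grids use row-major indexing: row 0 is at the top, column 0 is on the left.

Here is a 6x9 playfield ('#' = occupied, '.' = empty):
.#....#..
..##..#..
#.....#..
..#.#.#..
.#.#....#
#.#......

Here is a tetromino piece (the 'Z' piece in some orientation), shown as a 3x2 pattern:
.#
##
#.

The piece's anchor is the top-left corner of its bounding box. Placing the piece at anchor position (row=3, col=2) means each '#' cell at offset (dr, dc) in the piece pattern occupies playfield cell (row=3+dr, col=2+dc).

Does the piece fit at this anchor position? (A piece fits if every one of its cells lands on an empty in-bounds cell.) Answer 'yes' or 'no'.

Answer: no

Derivation:
Check each piece cell at anchor (3, 2):
  offset (0,1) -> (3,3): empty -> OK
  offset (1,0) -> (4,2): empty -> OK
  offset (1,1) -> (4,3): occupied ('#') -> FAIL
  offset (2,0) -> (5,2): occupied ('#') -> FAIL
All cells valid: no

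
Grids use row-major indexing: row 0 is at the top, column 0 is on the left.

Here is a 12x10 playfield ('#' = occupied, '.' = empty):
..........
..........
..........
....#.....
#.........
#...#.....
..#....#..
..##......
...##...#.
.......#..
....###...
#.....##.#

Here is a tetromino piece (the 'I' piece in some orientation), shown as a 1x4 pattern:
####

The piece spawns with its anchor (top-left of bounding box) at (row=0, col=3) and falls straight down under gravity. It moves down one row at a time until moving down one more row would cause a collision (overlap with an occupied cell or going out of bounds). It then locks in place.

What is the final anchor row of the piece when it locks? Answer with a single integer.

Spawn at (row=0, col=3). Try each row:
  row 0: fits
  row 1: fits
  row 2: fits
  row 3: blocked -> lock at row 2

Answer: 2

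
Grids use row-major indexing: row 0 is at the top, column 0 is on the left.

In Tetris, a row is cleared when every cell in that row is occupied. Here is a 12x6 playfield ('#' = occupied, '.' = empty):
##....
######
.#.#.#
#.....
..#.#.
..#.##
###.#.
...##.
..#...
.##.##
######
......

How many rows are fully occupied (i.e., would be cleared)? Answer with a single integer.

Answer: 2

Derivation:
Check each row:
  row 0: 4 empty cells -> not full
  row 1: 0 empty cells -> FULL (clear)
  row 2: 3 empty cells -> not full
  row 3: 5 empty cells -> not full
  row 4: 4 empty cells -> not full
  row 5: 3 empty cells -> not full
  row 6: 2 empty cells -> not full
  row 7: 4 empty cells -> not full
  row 8: 5 empty cells -> not full
  row 9: 2 empty cells -> not full
  row 10: 0 empty cells -> FULL (clear)
  row 11: 6 empty cells -> not full
Total rows cleared: 2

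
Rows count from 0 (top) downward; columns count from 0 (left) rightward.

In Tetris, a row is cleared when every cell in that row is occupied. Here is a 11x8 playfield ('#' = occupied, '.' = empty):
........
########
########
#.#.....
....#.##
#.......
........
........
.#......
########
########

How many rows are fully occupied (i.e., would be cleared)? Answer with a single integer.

Check each row:
  row 0: 8 empty cells -> not full
  row 1: 0 empty cells -> FULL (clear)
  row 2: 0 empty cells -> FULL (clear)
  row 3: 6 empty cells -> not full
  row 4: 5 empty cells -> not full
  row 5: 7 empty cells -> not full
  row 6: 8 empty cells -> not full
  row 7: 8 empty cells -> not full
  row 8: 7 empty cells -> not full
  row 9: 0 empty cells -> FULL (clear)
  row 10: 0 empty cells -> FULL (clear)
Total rows cleared: 4

Answer: 4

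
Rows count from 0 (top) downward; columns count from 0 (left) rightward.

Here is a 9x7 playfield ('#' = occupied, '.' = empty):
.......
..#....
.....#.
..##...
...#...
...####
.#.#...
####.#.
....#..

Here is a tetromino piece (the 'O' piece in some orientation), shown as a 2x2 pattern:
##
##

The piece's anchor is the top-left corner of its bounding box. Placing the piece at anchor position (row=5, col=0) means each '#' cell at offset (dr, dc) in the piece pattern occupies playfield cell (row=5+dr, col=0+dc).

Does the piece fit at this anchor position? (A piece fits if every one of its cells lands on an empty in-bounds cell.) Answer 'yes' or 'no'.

Answer: no

Derivation:
Check each piece cell at anchor (5, 0):
  offset (0,0) -> (5,0): empty -> OK
  offset (0,1) -> (5,1): empty -> OK
  offset (1,0) -> (6,0): empty -> OK
  offset (1,1) -> (6,1): occupied ('#') -> FAIL
All cells valid: no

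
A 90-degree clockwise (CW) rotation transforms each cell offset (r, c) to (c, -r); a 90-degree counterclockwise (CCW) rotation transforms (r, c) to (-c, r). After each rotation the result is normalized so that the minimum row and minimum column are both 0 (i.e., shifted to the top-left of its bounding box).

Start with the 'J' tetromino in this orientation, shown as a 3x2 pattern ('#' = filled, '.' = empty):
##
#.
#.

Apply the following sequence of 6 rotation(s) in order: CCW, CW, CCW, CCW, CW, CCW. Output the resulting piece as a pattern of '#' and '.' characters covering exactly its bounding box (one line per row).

Start:
##
#.
#.
After rotation 1 (CCW):
#..
###
After rotation 2 (CW):
##
#.
#.
After rotation 3 (CCW):
#..
###
After rotation 4 (CCW):
.#
.#
##
After rotation 5 (CW):
#..
###
After rotation 6 (CCW):
.#
.#
##

Answer: .#
.#
##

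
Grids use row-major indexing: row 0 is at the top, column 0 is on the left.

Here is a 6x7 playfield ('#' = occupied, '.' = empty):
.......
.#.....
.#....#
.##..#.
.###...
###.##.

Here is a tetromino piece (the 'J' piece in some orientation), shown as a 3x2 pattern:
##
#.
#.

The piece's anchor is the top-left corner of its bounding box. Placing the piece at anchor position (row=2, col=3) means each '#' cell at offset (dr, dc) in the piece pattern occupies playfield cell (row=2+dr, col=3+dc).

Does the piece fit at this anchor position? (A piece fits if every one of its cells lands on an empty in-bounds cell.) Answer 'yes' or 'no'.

Answer: no

Derivation:
Check each piece cell at anchor (2, 3):
  offset (0,0) -> (2,3): empty -> OK
  offset (0,1) -> (2,4): empty -> OK
  offset (1,0) -> (3,3): empty -> OK
  offset (2,0) -> (4,3): occupied ('#') -> FAIL
All cells valid: no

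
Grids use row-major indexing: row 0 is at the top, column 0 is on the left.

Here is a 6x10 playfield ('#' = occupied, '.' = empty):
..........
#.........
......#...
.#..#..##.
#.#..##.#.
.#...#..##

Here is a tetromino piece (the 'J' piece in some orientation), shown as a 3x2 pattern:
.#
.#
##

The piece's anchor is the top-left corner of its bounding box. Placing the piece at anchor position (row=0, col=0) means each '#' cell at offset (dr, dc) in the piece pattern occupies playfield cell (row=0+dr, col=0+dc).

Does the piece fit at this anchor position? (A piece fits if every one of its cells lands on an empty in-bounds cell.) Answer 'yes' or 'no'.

Check each piece cell at anchor (0, 0):
  offset (0,1) -> (0,1): empty -> OK
  offset (1,1) -> (1,1): empty -> OK
  offset (2,0) -> (2,0): empty -> OK
  offset (2,1) -> (2,1): empty -> OK
All cells valid: yes

Answer: yes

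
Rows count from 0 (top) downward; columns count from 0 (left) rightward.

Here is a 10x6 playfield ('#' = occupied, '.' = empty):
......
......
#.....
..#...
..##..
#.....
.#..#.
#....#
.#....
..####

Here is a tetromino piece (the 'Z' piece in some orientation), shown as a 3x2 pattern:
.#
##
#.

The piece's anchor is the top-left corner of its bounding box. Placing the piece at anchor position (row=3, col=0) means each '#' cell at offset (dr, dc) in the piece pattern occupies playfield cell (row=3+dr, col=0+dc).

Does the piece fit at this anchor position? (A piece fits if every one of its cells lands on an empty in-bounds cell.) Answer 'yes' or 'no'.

Check each piece cell at anchor (3, 0):
  offset (0,1) -> (3,1): empty -> OK
  offset (1,0) -> (4,0): empty -> OK
  offset (1,1) -> (4,1): empty -> OK
  offset (2,0) -> (5,0): occupied ('#') -> FAIL
All cells valid: no

Answer: no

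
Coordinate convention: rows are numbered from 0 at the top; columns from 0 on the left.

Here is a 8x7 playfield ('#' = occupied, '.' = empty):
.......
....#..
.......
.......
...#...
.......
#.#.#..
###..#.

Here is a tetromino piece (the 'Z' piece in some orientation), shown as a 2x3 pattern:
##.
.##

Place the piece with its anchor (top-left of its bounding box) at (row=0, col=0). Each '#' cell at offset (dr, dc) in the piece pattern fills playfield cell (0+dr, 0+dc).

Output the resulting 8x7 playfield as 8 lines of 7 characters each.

Answer: ##.....
.##.#..
.......
.......
...#...
.......
#.#.#..
###..#.

Derivation:
Fill (0+0,0+0) = (0,0)
Fill (0+0,0+1) = (0,1)
Fill (0+1,0+1) = (1,1)
Fill (0+1,0+2) = (1,2)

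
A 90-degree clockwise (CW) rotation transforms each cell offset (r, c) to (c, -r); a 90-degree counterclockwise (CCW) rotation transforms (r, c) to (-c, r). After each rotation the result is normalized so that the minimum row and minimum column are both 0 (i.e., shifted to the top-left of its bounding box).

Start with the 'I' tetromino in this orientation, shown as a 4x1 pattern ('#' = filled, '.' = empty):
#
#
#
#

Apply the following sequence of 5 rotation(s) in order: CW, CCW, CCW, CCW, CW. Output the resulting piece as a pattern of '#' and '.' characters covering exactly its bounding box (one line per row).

Answer: ####

Derivation:
Start:
#
#
#
#
After rotation 1 (CW):
####
After rotation 2 (CCW):
#
#
#
#
After rotation 3 (CCW):
####
After rotation 4 (CCW):
#
#
#
#
After rotation 5 (CW):
####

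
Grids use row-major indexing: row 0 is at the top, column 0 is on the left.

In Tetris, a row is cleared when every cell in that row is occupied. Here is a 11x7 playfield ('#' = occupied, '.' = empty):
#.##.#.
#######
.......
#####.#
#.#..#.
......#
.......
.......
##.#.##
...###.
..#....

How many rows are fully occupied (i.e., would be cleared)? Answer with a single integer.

Answer: 1

Derivation:
Check each row:
  row 0: 3 empty cells -> not full
  row 1: 0 empty cells -> FULL (clear)
  row 2: 7 empty cells -> not full
  row 3: 1 empty cell -> not full
  row 4: 4 empty cells -> not full
  row 5: 6 empty cells -> not full
  row 6: 7 empty cells -> not full
  row 7: 7 empty cells -> not full
  row 8: 2 empty cells -> not full
  row 9: 4 empty cells -> not full
  row 10: 6 empty cells -> not full
Total rows cleared: 1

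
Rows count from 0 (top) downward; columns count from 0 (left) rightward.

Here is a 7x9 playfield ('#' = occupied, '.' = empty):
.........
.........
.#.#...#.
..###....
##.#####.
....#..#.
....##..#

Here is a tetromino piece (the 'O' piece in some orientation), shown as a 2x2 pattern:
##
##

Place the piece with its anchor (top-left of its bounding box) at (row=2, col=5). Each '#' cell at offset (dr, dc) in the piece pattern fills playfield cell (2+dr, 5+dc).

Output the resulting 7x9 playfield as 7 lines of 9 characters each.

Fill (2+0,5+0) = (2,5)
Fill (2+0,5+1) = (2,6)
Fill (2+1,5+0) = (3,5)
Fill (2+1,5+1) = (3,6)

Answer: .........
.........
.#.#.###.
..#####..
##.#####.
....#..#.
....##..#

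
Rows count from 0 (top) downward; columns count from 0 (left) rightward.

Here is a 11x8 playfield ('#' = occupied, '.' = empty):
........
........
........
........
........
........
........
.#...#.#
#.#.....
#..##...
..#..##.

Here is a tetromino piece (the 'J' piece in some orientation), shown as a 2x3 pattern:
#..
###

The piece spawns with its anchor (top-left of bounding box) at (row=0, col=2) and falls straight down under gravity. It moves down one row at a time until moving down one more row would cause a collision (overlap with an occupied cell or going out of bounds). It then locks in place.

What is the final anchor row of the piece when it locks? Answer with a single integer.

Spawn at (row=0, col=2). Try each row:
  row 0: fits
  row 1: fits
  row 2: fits
  row 3: fits
  row 4: fits
  row 5: fits
  row 6: fits
  row 7: blocked -> lock at row 6

Answer: 6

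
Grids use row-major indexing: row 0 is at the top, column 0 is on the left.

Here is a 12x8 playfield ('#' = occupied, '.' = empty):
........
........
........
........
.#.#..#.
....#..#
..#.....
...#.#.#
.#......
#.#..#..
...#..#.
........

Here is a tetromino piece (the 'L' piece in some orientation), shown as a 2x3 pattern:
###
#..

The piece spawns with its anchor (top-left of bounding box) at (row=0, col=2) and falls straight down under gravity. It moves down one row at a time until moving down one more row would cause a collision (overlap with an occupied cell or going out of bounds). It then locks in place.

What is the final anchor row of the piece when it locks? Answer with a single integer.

Spawn at (row=0, col=2). Try each row:
  row 0: fits
  row 1: fits
  row 2: fits
  row 3: fits
  row 4: blocked -> lock at row 3

Answer: 3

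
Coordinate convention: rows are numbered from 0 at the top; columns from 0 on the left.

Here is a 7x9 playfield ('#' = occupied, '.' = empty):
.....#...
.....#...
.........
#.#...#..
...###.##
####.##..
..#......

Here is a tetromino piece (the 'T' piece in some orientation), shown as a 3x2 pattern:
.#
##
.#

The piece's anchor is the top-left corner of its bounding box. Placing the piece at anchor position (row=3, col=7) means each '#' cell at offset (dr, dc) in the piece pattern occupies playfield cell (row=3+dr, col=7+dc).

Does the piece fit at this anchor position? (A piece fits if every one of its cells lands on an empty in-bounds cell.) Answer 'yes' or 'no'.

Check each piece cell at anchor (3, 7):
  offset (0,1) -> (3,8): empty -> OK
  offset (1,0) -> (4,7): occupied ('#') -> FAIL
  offset (1,1) -> (4,8): occupied ('#') -> FAIL
  offset (2,1) -> (5,8): empty -> OK
All cells valid: no

Answer: no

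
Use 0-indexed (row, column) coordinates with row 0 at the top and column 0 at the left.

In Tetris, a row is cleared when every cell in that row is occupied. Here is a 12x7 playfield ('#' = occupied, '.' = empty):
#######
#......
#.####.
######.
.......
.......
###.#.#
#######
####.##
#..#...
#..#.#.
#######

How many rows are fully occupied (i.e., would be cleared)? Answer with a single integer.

Answer: 3

Derivation:
Check each row:
  row 0: 0 empty cells -> FULL (clear)
  row 1: 6 empty cells -> not full
  row 2: 2 empty cells -> not full
  row 3: 1 empty cell -> not full
  row 4: 7 empty cells -> not full
  row 5: 7 empty cells -> not full
  row 6: 2 empty cells -> not full
  row 7: 0 empty cells -> FULL (clear)
  row 8: 1 empty cell -> not full
  row 9: 5 empty cells -> not full
  row 10: 4 empty cells -> not full
  row 11: 0 empty cells -> FULL (clear)
Total rows cleared: 3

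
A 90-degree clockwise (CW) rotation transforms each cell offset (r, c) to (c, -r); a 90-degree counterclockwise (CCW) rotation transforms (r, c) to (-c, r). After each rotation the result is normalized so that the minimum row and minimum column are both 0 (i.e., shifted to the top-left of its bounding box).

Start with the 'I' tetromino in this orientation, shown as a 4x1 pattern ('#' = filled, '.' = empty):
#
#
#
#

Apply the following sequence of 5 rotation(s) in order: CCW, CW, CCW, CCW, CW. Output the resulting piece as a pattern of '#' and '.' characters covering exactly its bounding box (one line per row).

Answer: ####

Derivation:
Start:
#
#
#
#
After rotation 1 (CCW):
####
After rotation 2 (CW):
#
#
#
#
After rotation 3 (CCW):
####
After rotation 4 (CCW):
#
#
#
#
After rotation 5 (CW):
####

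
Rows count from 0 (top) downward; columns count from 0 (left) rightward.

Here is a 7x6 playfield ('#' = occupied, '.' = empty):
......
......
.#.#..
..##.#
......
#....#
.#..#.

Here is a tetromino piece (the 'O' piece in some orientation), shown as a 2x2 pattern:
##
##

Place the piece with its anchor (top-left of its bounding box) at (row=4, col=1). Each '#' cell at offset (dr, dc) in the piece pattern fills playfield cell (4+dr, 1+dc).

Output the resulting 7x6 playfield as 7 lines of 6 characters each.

Answer: ......
......
.#.#..
..##.#
.##...
###..#
.#..#.

Derivation:
Fill (4+0,1+0) = (4,1)
Fill (4+0,1+1) = (4,2)
Fill (4+1,1+0) = (5,1)
Fill (4+1,1+1) = (5,2)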